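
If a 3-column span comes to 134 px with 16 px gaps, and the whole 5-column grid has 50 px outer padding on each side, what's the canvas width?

134 − 2·16 = 102; ÷3 gives c = 34 px.
Total width: 2·50 + 5·34 + 4·16 = 334 px.

334 px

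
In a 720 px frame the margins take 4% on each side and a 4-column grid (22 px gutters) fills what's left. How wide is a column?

149.1 px

Margins: 4% × 720 = 28.8 px each, so content = 720 − 57.6 = 662.4 px.
662.4 − 3·22 = 596.4; ÷4 gives c = 149.1 px.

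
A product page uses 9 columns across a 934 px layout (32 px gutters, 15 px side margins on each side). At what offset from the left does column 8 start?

Content = 934 − 2·15 = 904 px.
9c + 8·32 = 904 → 9c = 648 → c = 72 px.
Before column 8: the margin + 7 columns + 7 gutters.
Offset = 15 + 7·(72 + 32) = 15 + 728 = 743 px.

743 px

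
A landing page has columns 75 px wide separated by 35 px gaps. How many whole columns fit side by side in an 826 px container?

Each extra column adds 75 + 35 = 110 px.
(826 + 35) / 110 = 7.83, so 7 columns fit.

7 columns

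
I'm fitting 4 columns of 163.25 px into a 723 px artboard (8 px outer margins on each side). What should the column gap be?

Content width = 723 − 2·8 = 707 px.
4 columns take 4·163.25 = 653 px; remaining 54 splits into 3 column gaps.
g = 54 / 3 = 18 px.

18 px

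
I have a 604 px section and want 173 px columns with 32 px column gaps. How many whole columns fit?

3 columns

3 columns: 3·173 + 2·32 = 583 px ≤ 604.
4 columns: 788 px > 604. So 3.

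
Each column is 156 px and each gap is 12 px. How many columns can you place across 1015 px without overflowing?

Each extra column adds 156 + 12 = 168 px.
(1015 + 12) / 168 = 6.11, so 6 columns fit.

6 columns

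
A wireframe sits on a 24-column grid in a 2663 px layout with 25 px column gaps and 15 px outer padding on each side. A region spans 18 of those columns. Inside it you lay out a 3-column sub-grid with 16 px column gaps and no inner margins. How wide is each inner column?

645.5 px

Subtract both margins: 2663 − 2·15 = 2633 px.
Subtracting 23 column gaps of 25 leaves 2058 for 24 columns, so c = 85.75 px.
18-column span = 18·85.75 + 17·25 = 1968.5 px.
3 columns + 2 column gaps: 3d + 2·16 = 1968.5.
3d = 1968.5 − 32 = 1936.5, so d = 645.5 px.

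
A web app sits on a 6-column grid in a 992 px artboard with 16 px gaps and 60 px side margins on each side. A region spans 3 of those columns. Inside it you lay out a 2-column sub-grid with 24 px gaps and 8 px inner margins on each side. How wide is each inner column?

194 px

Subtract both margins: 992 − 2·60 = 872 px.
872 − 5·16 = 792; ÷6 gives c = 132 px.
3-column span = 3·132 + 2·16 = 428 px.
Inner content = 428 − 2·8 = 412 px.
412 − 1·24 = 388; ÷2 gives d = 194 px.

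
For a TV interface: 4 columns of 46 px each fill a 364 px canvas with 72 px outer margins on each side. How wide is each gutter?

12 px

Take off 144 px of margins, leaving 220 px.
4 columns take 4·46 = 184 px; remaining 36 splits into 3 gutters.
g = 36 / 3 = 12 px.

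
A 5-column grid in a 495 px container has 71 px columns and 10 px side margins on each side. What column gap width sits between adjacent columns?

Inside the margins: 495 − 20 = 475 px.
5 columns take 5·71 = 355 px; remaining 120 splits into 4 column gaps.
g = 120 / 4 = 30 px.

30 px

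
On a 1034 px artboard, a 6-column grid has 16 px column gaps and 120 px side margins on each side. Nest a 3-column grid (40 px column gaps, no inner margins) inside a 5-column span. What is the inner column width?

193 px

Take off 240 px of margins, leaving 794 px.
6 columns + 5 column gaps: 6c + 5·16 = 794.
6c = 794 − 80 = 714, so c = 119 px.
5 columns plus 4 column gaps: 595 + 64 = 659 px.
Subtracting 2 column gaps of 40 leaves 579 for 3 columns, so d = 193 px.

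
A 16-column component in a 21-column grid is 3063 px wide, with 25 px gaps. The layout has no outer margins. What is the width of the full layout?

16 columns + 15 gaps: 16c + 15·25 = 3063.
16c = 3063 − 375 = 2688, so c = 168 px.
Total width: 21·168 + 20·25 = 4028 px.

4028 px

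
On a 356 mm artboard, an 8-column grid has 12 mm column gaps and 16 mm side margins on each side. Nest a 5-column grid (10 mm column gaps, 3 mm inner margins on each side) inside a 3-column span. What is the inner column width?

13.6 mm

Subtract both margins: 356 − 2·16 = 324 mm.
8 columns + 7 column gaps: 8c + 7·12 = 324.
8c = 324 − 84 = 240, so c = 30 mm.
3-column span = 3·30 + 2·12 = 114 mm.
Inner content = 114 − 2·3 = 108 mm.
Subtracting 4 column gaps of 10 leaves 68 for 5 columns, so d = 13.6 mm.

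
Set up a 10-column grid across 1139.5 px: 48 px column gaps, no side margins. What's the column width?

70.75 px

10 columns + 9 column gaps: 10c + 9·48 = 1139.5.
10c = 1139.5 − 432 = 707.5, so c = 70.75 px.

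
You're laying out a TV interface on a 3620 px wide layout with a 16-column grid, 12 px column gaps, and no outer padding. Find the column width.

16c + 15·12 = 3620 → 16c = 3440 → c = 215 px.

215 px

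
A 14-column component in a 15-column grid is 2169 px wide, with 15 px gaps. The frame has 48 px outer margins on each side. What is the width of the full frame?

2421 px

14c + 13·15 = 2169 → 14c = 1974 → c = 141 px.
Frame = 2·48 + 15·141 + 14·15 = 96 + 2115 + 210 = 2421 px.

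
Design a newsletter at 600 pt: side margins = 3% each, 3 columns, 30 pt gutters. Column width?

168 pt

Margins: 3% × 600 = 18 pt each, so content = 600 − 36 = 564 pt.
3 columns + 2 gutters: 3c + 2·30 = 564.
3c = 564 − 60 = 504, so c = 168 pt.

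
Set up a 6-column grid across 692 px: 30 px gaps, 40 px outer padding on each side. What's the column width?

77 px

Inside the margins: 692 − 80 = 612 px.
6c + 5·30 = 612 → 6c = 462 → c = 77 px.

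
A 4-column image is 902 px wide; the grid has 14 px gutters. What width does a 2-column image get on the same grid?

902 − 3·14 = 860; ÷4 gives c = 215 px.
2 columns plus 1 gutter: 430 + 14 = 444 px.

444 px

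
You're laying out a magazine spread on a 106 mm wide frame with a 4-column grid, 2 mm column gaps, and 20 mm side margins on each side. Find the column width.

15 mm

Content width = 106 − 2·20 = 66 mm.
4c + 3·2 = 66 → 4c = 60 → c = 15 mm.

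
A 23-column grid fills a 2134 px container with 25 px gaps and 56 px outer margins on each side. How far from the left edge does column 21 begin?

1836 px

Subtract both margins: 2134 − 2·56 = 2022 px.
23 columns + 22 gaps: 23c + 22·25 = 2022.
23c = 2022 − 550 = 1472, so c = 64 px.
Each column+gutter stride is 89 px; 20 of them past the 56 px margin is 56 + 1780 = 1836 px.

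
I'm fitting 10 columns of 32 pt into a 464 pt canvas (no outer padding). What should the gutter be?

10·32 + 9g = 464 → 9g = 144 → g = 16 pt.

16 pt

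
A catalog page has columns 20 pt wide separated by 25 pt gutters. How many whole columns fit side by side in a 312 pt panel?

Each extra column adds 20 + 25 = 45 pt.
(312 + 25) / 45 = 7.49, so 7 columns fit.

7 columns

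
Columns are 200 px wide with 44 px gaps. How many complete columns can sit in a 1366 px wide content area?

k columns need k·200 + (k−1)·44 = k·244 − 44.
k·244 − 44 ≤ 1366 → k ≤ 1410 / 244 ≈ 5.78, so k = 5.

5 columns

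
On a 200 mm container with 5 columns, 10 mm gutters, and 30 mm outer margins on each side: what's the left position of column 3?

90 mm

Subtract both margins: 200 − 2·30 = 140 mm.
Subtracting 4 gutters of 10 leaves 100 for 5 columns, so c = 20 mm.
Column 3 starts at margin + 2·(column + gutter) = 30 + 2·30 = 90 mm.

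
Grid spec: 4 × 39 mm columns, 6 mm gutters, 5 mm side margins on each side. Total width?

Adding margins, columns and gutters: 10 + 156 + 18 = 184 mm.

184 mm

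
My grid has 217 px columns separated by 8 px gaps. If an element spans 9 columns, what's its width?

Span of 9: 9·217 + 8·8 = 1953 + 64 = 2017 px.

2017 px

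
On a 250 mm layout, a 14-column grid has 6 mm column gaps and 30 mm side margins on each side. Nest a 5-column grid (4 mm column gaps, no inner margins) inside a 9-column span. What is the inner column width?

Inside the margins: 250 − 60 = 190 mm.
14 columns + 13 column gaps: 14c + 13·6 = 190.
14c = 190 − 78 = 112, so c = 8 mm.
9 columns plus 8 column gaps: 72 + 48 = 120 mm.
Subtracting 4 column gaps of 4 leaves 104 for 5 columns, so d = 20.8 mm.

20.8 mm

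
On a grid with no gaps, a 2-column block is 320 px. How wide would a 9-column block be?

1440 px

2c = 320 → c = 160 px.
With no gaps, 9 columns span 9·160 = 1440 px.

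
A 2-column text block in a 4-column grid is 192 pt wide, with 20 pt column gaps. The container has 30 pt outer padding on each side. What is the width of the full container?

464 pt

2c + 1·20 = 192 → 2c = 172 → c = 86 pt.
Total width: 2·30 + 4·86 + 3·20 = 464 pt.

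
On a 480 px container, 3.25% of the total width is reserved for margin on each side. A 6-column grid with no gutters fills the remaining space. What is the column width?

Margins: 3.25% × 480 = 15.6 px each, so content = 480 − 31.2 = 448.8 px.
6c = 448.8 → c = 74.8 px.

74.8 px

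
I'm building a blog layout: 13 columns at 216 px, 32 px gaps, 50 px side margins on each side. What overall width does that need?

3292 px

Total width: 2·50 + 13·216 + 12·32 = 3292 px.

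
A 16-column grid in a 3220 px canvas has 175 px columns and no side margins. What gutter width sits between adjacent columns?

28 px

16·175 + 15g = 3220 → 15g = 420 → g = 28 px.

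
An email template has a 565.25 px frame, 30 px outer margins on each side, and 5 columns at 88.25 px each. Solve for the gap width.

16 px

Inside the margins: 565.25 − 60 = 505.25 px.
Columns use 441.25 px, leaving 64 px across 4 gaps = 16 px each.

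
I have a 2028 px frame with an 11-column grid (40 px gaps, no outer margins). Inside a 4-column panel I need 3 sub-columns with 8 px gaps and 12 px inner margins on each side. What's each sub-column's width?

224 px

11c + 10·40 = 2028 → 11c = 1628 → c = 148 px.
Span of 4: 4·148 + 3·40 = 592 + 120 = 712 px.
Inner content = 712 − 2·12 = 688 px.
3d + 2·8 = 688 → 3d = 672 → d = 224 px.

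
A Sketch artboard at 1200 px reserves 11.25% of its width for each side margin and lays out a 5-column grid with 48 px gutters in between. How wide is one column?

1200 × (1 − 2·11.25%) = 1200 × 77.5% = 930 px for the columns.
930 − 4·48 = 738; ÷5 gives c = 147.6 px.

147.6 px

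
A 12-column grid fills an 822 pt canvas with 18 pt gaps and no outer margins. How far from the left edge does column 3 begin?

822 − 11·18 = 624; ÷12 gives c = 52 pt.
Before column 3: 2 columns + 2 gaps.
Offset = 2·(52 + 18) = 2·70 = 140 pt.

140 pt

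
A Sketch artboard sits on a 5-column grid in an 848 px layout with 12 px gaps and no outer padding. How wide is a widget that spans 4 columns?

848 − 4·12 = 800; ÷5 gives c = 160 px.
4 columns plus 3 gaps: 640 + 36 = 676 px.

676 px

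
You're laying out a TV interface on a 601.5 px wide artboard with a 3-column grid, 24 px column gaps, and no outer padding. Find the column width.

184.5 px

3 columns + 2 column gaps: 3c + 2·24 = 601.5.
3c = 601.5 − 48 = 553.5, so c = 184.5 px.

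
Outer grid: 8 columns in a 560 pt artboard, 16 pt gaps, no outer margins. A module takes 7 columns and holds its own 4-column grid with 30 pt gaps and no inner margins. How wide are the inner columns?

99.5 pt

8 columns + 7 gaps: 8c + 7·16 = 560.
8c = 560 − 112 = 448, so c = 56 pt.
Span of 7: 7·56 + 6·16 = 392 + 96 = 488 pt.
4d + 3·30 = 488 → 4d = 398 → d = 99.5 pt.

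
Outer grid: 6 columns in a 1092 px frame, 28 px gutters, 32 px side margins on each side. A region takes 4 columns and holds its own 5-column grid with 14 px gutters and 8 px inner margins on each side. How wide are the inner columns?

120.8 px

Take off 64 px of margins, leaving 1028 px.
1028 − 5·28 = 888; ÷6 gives c = 148 px.
Span of 4: 4·148 + 3·28 = 592 + 84 = 676 px.
Inner content = 676 − 2·8 = 660 px.
Subtracting 4 gutters of 14 leaves 604 for 5 columns, so d = 120.8 px.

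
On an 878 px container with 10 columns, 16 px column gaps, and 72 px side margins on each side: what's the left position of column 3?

222 px

Take off 144 px of margins, leaving 734 px.
Subtracting 9 column gaps of 16 leaves 590 for 10 columns, so c = 59 px.
Before column 3: the margin + 2 columns + 2 column gaps.
Offset = 72 + 2·(59 + 16) = 72 + 150 = 222 px.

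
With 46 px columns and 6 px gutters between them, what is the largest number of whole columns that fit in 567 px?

11 columns

Each extra column adds 46 + 6 = 52 px.
(567 + 6) / 52 = 11.02, so 11 columns fit.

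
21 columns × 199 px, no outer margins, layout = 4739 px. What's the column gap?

28 px

21·199 + 20g = 4739 → 20g = 560 → g = 28 px.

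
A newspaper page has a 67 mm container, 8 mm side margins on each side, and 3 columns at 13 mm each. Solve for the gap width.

Take off 16 mm of margins, leaving 51 mm.
3 columns take 3·13 = 39 mm; remaining 12 splits into 2 gaps.
g = 12 / 2 = 6 mm.

6 mm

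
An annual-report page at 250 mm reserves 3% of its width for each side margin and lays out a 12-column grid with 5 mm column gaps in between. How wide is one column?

250 × (1 − 2·3%) = 250 × 94% = 235 mm for the columns.
12c + 11·5 = 235 → 12c = 180 → c = 15 mm.

15 mm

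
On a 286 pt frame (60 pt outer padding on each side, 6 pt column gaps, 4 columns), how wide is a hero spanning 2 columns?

80 pt

Content width = 286 − 2·60 = 166 pt.
166 − 3·6 = 148; ÷4 gives c = 37 pt.
2 columns plus 1 column gap: 74 + 6 = 80 pt.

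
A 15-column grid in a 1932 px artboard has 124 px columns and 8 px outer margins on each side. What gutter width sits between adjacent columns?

4 px

Content width = 1932 − 2·8 = 1916 px.
Columns use 1860 px, leaving 56 px across 14 gutters = 4 px each.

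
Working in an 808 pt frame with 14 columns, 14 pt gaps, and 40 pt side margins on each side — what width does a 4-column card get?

Inside the margins: 808 − 80 = 728 pt.
14 columns + 13 gaps: 14c + 13·14 = 728.
14c = 728 − 182 = 546, so c = 39 pt.
Span of 4: 4·39 + 3·14 = 156 + 42 = 198 pt.

198 pt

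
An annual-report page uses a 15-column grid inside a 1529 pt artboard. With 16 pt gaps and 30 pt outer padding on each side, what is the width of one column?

Take off 60 pt of margins, leaving 1469 pt.
Subtracting 14 gaps of 16 leaves 1245 for 15 columns, so c = 83 pt.

83 pt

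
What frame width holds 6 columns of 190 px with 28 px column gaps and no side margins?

Total width: 6·190 + 5·28 = 1280 px.

1280 px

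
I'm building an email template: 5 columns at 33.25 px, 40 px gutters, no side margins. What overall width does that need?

Total width: 5·33.25 + 4·40 = 326.25 px.

326.25 px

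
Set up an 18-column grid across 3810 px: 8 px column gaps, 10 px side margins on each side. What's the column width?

203 px

Take off 20 px of margins, leaving 3790 px.
3790 − 17·8 = 3654; ÷18 gives c = 203 px.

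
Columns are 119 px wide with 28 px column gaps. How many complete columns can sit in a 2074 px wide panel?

14 columns

Each extra column adds 119 + 28 = 147 px.
(2074 + 28) / 147 = 14.30, so 14 columns fit.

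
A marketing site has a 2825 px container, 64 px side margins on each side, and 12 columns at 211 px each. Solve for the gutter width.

15 px

Subtract both margins: 2825 − 2·64 = 2697 px.
Columns use 2532 px, leaving 165 px across 11 gutters = 15 px each.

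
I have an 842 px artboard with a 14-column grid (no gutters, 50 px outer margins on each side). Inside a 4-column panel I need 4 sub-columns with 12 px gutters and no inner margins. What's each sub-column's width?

Subtract both margins: 842 − 2·50 = 742 px.
742 / 14 = 53 px per column.
With no gutters, 4 columns span 4·53 = 212 px.
212 − 3·12 = 176; ÷4 gives d = 44 px.

44 px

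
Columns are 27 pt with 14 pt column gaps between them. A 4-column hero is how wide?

4 columns plus 3 column gaps: 108 + 42 = 150 pt.

150 pt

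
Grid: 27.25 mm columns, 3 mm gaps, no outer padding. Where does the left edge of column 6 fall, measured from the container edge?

151.25 mm

Before column 6: 5 columns + 5 gaps.
Offset = 5·(27.25 + 3) = 5·30.25 = 151.25 mm.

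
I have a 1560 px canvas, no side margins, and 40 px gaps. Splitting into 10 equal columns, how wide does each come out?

Subtracting 9 gaps of 40 leaves 1200 for 10 columns, so c = 120 px.

120 px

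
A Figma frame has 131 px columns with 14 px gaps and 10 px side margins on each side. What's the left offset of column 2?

Column 2 starts at margin + 1·(column + gutter) = 10 + 1·145 = 155 px.

155 px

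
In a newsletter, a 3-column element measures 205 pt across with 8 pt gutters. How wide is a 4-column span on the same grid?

205 − 2·8 = 189; ÷3 gives c = 63 pt.
4 columns plus 3 gutters: 252 + 24 = 276 pt.

276 pt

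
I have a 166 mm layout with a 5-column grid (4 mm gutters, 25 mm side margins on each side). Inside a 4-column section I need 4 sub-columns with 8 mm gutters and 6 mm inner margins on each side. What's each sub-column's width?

Take off 50 mm of margins, leaving 116 mm.
5c + 4·4 = 116 → 5c = 100 → c = 20 mm.
Span of 4: 4·20 + 3·4 = 80 + 12 = 92 mm.
Inner content = 92 − 2·6 = 80 mm.
Subtracting 3 gutters of 8 leaves 56 for 4 columns, so d = 14 mm.

14 mm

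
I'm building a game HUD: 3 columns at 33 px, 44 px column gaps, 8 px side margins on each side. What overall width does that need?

Adding margins, columns and gutters: 16 + 99 + 88 = 203 px.

203 px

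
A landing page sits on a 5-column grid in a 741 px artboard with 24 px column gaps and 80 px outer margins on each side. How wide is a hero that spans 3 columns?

Inside the margins: 741 − 160 = 581 px.
5c + 4·24 = 581 → 5c = 485 → c = 97 px.
3-column span = 3·97 + 2·24 = 339 px.

339 px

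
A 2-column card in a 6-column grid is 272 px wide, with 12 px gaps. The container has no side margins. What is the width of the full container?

840 px

2c + 1·12 = 272 → 2c = 260 → c = 130 px.
Container = 6·130 + 5·12 = 780 + 60 = 840 px.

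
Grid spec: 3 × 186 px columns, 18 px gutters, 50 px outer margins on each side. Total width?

694 px

Total width: 2·50 + 3·186 + 2·18 = 694 px.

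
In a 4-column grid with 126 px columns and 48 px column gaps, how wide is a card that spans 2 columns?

300 px

2-column span = 2·126 + 1·48 = 300 px.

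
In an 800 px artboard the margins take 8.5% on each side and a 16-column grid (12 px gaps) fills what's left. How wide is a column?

30.25 px

800 × (1 − 2·8.5%) = 800 × 83% = 664 px for the columns.
16 columns + 15 gaps: 16c + 15·12 = 664.
16c = 664 − 180 = 484, so c = 30.25 px.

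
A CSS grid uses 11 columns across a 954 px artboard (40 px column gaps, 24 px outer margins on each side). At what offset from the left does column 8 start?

626 px

Content = 954 − 2·24 = 906 px.
906 − 10·40 = 506; ÷11 gives c = 46 px.
Before column 8: the margin + 7 columns + 7 column gaps.
Offset = 24 + 7·(46 + 40) = 24 + 602 = 626 px.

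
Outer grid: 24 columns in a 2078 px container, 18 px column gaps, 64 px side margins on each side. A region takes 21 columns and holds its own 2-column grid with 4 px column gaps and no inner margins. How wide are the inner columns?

850 px

Inside the margins: 2078 − 128 = 1950 px.
1950 − 23·18 = 1536; ÷24 gives c = 64 px.
21 columns plus 20 column gaps: 1344 + 360 = 1704 px.
1704 − 1·4 = 1700; ÷2 gives d = 850 px.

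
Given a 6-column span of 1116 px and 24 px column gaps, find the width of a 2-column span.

356 px

6c + 5·24 = 1116 → 6c = 996 → c = 166 px.
2 columns plus 1 column gap: 332 + 24 = 356 px.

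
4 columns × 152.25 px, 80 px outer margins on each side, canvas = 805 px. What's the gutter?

12 px

Subtract both margins: 805 − 2·80 = 645 px.
4 columns take 4·152.25 = 609 px; remaining 36 splits into 3 gutters.
g = 36 / 3 = 12 px.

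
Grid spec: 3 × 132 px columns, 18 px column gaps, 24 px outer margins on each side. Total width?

Artboard = 2·24 + 3·132 + 2·18 = 48 + 396 + 36 = 480 px.

480 px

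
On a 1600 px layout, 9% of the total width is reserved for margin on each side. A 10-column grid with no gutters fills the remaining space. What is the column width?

1600 × (1 − 2·9%) = 1600 × 82% = 1312 px for the columns.
With no gutters, each column is 1312/10 = 131.2 px.

131.2 px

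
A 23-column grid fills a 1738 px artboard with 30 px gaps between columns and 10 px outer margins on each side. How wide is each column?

46 px

Inside the margins: 1738 − 20 = 1718 px.
23 columns + 22 gaps: 23c + 22·30 = 1718.
23c = 1718 − 660 = 1058, so c = 46 px.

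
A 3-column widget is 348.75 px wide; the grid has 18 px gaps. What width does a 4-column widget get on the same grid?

3c + 2·18 = 348.75 → 3c = 312.75 → c = 104.25 px.
Span of 4: 4·104.25 + 3·18 = 417 + 54 = 471 px.

471 px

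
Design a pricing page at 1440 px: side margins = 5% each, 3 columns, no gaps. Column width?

1440 × (1 − 2·5%) = 1440 × 90% = 1296 px for the columns.
3c = 1296 → c = 432 px.

432 px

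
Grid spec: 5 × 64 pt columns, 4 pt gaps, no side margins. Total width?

Artboard = 5·64 + 4·4 = 320 + 16 = 336 pt.

336 pt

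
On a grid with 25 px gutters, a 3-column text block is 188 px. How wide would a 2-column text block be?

3c + 2·25 = 188 → 3c = 138 → c = 46 px.
Span of 2: 2·46 + 1·25 = 92 + 25 = 117 px.

117 px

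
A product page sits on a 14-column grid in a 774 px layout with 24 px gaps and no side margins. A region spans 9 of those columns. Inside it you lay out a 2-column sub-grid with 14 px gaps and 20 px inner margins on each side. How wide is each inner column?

217.5 px

14 columns + 13 gaps: 14c + 13·24 = 774.
14c = 774 − 312 = 462, so c = 33 px.
Span of 9: 9·33 + 8·24 = 297 + 192 = 489 px.
Inner content = 489 − 2·20 = 449 px.
2d + 1·14 = 449 → 2d = 435 → d = 217.5 px.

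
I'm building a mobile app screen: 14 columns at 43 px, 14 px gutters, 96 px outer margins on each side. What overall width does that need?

976 px

Total width: 2·96 + 14·43 + 13·14 = 976 px.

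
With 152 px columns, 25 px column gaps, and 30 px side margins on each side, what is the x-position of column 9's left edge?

1446 px

Before column 9: the margin + 8 columns + 8 column gaps.
Offset = 30 + 8·(152 + 25) = 30 + 1416 = 1446 px.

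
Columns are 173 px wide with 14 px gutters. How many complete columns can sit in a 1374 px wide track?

7 columns

k columns need k·173 + (k−1)·14 = k·187 − 14.
k·187 − 14 ≤ 1374 → k ≤ 1388 / 187 ≈ 7.42, so k = 7.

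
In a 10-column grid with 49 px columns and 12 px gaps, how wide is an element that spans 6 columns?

Span of 6: 6·49 + 5·12 = 294 + 60 = 354 px.

354 px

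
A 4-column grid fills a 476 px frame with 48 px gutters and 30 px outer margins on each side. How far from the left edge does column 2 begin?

Subtract both margins: 476 − 2·30 = 416 px.
416 − 3·48 = 272; ÷4 gives c = 68 px.
Column 2 starts at margin + 1·(column + gutter) = 30 + 1·116 = 146 px.

146 px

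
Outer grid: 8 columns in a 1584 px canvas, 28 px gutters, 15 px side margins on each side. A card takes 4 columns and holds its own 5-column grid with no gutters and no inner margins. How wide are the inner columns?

Subtract both margins: 1584 − 2·15 = 1554 px.
8c + 7·28 = 1554 → 8c = 1358 → c = 169.75 px.
4-column span = 4·169.75 + 3·28 = 763 px.
763 / 5 = 152.6 px per column.

152.6 px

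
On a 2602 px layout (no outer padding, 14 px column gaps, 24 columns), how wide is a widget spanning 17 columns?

Subtracting 23 column gaps of 14 leaves 2280 for 24 columns, so c = 95 px.
Span of 17: 17·95 + 16·14 = 1615 + 224 = 1839 px.

1839 px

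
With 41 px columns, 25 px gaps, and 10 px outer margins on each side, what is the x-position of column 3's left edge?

142 px

Each column+gutter stride is 66 px; 2 of them past the 10 px margin is 10 + 132 = 142 px.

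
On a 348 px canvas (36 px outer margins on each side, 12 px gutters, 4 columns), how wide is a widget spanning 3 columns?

204 px

Inside the margins: 348 − 72 = 276 px.
4 columns + 3 gutters: 4c + 3·12 = 276.
4c = 276 − 36 = 240, so c = 60 px.
Span of 3: 3·60 + 2·12 = 180 + 24 = 204 px.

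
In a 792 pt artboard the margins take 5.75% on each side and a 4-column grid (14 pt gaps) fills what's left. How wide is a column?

164.73 pt

Margins: 5.75% × 792 = 45.54 pt each, so content = 792 − 91.08 = 700.92 pt.
700.92 − 3·14 = 658.92; ÷4 gives c = 164.73 pt.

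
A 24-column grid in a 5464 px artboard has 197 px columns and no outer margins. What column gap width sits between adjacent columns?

24·197 + 23g = 5464 → 23g = 736 → g = 32 px.

32 px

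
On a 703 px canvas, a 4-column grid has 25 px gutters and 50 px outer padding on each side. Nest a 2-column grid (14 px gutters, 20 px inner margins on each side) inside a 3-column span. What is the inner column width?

196 px

Take off 100 px of margins, leaving 603 px.
4c + 3·25 = 603 → 4c = 528 → c = 132 px.
Span of 3: 3·132 + 2·25 = 396 + 50 = 446 px.
Inner content = 446 − 2·20 = 406 px.
2 columns + 1 gutter: 2d + 1·14 = 406.
2d = 406 − 14 = 392, so d = 196 px.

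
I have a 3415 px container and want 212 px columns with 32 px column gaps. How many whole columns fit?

14 columns

14 columns: 14·212 + 13·32 = 3384 px ≤ 3415.
15 columns: 3628 px > 3415. So 14.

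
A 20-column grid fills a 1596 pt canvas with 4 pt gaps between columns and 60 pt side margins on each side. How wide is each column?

70 pt

Inside the margins: 1596 − 120 = 1476 pt.
1476 − 19·4 = 1400; ÷20 gives c = 70 pt.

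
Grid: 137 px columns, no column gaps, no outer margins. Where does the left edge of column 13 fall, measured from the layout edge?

Each column+gutter stride is 137 px; with no margin, 12 of them is 1644 px.

1644 px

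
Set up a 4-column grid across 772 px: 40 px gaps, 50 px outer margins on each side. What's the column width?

Subtract both margins: 772 − 2·50 = 672 px.
Subtracting 3 gaps of 40 leaves 552 for 4 columns, so c = 138 px.

138 px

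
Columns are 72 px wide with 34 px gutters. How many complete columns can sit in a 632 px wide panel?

Each extra column adds 72 + 34 = 106 px.
(632 + 34) / 106 = 6.28, so 6 columns fit.

6 columns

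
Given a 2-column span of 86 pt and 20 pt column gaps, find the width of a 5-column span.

2 columns + 1 column gap: 2c + 1·20 = 86.
2c = 86 − 20 = 66, so c = 33 pt.
Span of 5: 5·33 + 4·20 = 165 + 80 = 245 pt.

245 pt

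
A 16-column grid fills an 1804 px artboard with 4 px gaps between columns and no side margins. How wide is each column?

1804 − 15·4 = 1744; ÷16 gives c = 109 px.

109 px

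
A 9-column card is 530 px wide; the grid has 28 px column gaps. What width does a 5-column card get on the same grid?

282 px

Subtracting 8 column gaps of 28 leaves 306 for 9 columns, so c = 34 px.
5-column span = 5·34 + 4·28 = 282 px.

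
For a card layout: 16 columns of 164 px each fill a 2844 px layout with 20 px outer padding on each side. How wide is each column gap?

12 px

Content width = 2844 − 2·20 = 2804 px.
Columns use 2624 px, leaving 180 px across 15 column gaps = 12 px each.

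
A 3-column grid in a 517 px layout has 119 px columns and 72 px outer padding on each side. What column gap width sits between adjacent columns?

8 px

Content width = 517 − 2·72 = 373 px.
3 columns take 3·119 = 357 px; remaining 16 splits into 2 column gaps.
g = 16 / 2 = 8 px.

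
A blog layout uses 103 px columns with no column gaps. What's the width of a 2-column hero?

With no column gaps, 2 columns span 2·103 = 206 px.

206 px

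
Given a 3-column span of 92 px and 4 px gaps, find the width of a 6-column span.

3c + 2·4 = 92 → 3c = 84 → c = 28 px.
6-column span = 6·28 + 5·4 = 188 px.

188 px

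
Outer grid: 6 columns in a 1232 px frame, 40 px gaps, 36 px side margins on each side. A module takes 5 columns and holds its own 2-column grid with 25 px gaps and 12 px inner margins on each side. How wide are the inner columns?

Outer content = 1232 − 2·36 = 1160 px.
Subtracting 5 gaps of 40 leaves 960 for 6 columns, so c = 160 px.
5-column span = 5·160 + 4·40 = 960 px.
Inner content = 960 − 2·12 = 936 px.
Subtracting 1 gap of 25 leaves 911 for 2 columns, so d = 455.5 px.

455.5 px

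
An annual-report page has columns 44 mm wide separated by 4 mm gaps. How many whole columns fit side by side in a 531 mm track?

Each extra column adds 44 + 4 = 48 mm.
(531 + 4) / 48 = 11.15, so 11 columns fit.

11 columns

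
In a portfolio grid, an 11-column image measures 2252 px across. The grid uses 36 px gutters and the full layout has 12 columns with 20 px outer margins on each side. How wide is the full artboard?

2500 px

Subtracting 10 gutters of 36 leaves 1892 for 11 columns, so c = 172 px.
Artboard = 2·20 + 12·172 + 11·36 = 40 + 2064 + 396 = 2500 px.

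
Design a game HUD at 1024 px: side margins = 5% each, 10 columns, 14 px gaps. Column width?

79.56 px

1024 × (1 − 2·5%) = 1024 × 90% = 921.6 px for the columns.
Subtracting 9 gaps of 14 leaves 795.6 for 10 columns, so c = 79.56 px.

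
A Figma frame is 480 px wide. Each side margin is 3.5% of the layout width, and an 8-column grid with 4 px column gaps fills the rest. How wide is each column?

52.3 px

Each margin = 3.5% of 480 = 16.8 px; content = 480 − 2·16.8 = 446.4 px.
8c + 7·4 = 446.4 → 8c = 418.4 → c = 52.3 px.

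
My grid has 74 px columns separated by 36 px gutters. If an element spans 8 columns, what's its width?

8-column span = 8·74 + 7·36 = 844 px.

844 px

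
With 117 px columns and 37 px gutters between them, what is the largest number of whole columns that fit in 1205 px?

8 columns

Each extra column adds 117 + 37 = 154 px.
(1205 + 37) / 154 = 8.06, so 8 columns fit.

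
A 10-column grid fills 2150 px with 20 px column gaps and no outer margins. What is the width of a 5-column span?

1065 px

Subtracting 9 column gaps of 20 leaves 1970 for 10 columns, so c = 197 px.
Span of 5: 5·197 + 4·20 = 985 + 80 = 1065 px.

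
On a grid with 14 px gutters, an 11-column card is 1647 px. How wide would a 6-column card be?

11c + 10·14 = 1647 → 11c = 1507 → c = 137 px.
Span of 6: 6·137 + 5·14 = 822 + 70 = 892 px.

892 px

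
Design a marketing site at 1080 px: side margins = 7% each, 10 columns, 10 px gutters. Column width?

83.88 px

Margins: 7% × 1080 = 75.6 px each, so content = 1080 − 151.2 = 928.8 px.
928.8 − 9·10 = 838.8; ÷10 gives c = 83.88 px.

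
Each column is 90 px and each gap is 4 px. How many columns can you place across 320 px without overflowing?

3 columns

3 columns: 3·90 + 2·4 = 278 px ≤ 320.
4 columns: 372 px > 320. So 3.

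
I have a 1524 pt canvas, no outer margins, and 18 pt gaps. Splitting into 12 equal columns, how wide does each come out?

110.5 pt

Subtracting 11 gaps of 18 leaves 1326 for 12 columns, so c = 110.5 pt.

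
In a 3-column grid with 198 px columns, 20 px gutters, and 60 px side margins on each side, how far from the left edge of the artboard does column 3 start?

Before column 3: the margin + 2 columns + 2 gutters.
Offset = 60 + 2·(198 + 20) = 60 + 436 = 496 px.

496 px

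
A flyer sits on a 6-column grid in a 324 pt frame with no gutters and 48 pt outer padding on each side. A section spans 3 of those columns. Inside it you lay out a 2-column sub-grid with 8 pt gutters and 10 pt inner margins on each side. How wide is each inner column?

Inside the margins: 324 − 96 = 228 pt.
228 / 6 = 38 pt per column.
With no gutters, 3 columns span 3·38 = 114 pt.
Inner content = 114 − 2·10 = 94 pt.
2d + 1·8 = 94 → 2d = 86 → d = 43 pt.

43 pt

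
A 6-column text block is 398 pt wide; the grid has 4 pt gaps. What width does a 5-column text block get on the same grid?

6 columns + 5 gaps: 6c + 5·4 = 398.
6c = 398 − 20 = 378, so c = 63 pt.
Span of 5: 5·63 + 4·4 = 315 + 16 = 331 pt.

331 pt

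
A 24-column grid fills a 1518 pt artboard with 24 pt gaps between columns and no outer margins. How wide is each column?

Subtracting 23 gaps of 24 leaves 966 for 24 columns, so c = 40.25 pt.

40.25 pt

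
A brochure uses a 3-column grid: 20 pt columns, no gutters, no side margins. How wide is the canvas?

Summing: 60 = 60 pt.

60 pt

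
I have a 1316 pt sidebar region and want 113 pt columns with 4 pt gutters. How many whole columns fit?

11 columns

11 columns: 11·113 + 10·4 = 1283 pt ≤ 1316.
12 columns: 1400 pt > 1316. So 11.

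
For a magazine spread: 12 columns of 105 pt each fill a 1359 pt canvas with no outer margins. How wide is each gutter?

Columns use 1260 pt, leaving 99 pt across 11 gutters = 9 pt each.

9 pt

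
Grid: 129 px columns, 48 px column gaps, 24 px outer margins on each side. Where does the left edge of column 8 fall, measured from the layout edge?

1263 px

Before column 8: the margin + 7 columns + 7 column gaps.
Offset = 24 + 7·(129 + 48) = 24 + 1239 = 1263 px.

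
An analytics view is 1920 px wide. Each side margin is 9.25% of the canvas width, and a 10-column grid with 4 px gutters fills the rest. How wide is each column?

152.88 px

Margins: 9.25% × 1920 = 177.6 px each, so content = 1920 − 355.2 = 1564.8 px.
10c + 9·4 = 1564.8 → 10c = 1528.8 → c = 152.88 px.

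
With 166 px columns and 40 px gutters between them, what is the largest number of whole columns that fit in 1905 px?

9 columns

k columns need k·166 + (k−1)·40 = k·206 − 40.
k·206 − 40 ≤ 1905 → k ≤ 1945 / 206 ≈ 9.44, so k = 9.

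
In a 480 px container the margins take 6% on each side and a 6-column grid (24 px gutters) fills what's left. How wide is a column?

Each margin = 6% of 480 = 28.8 px; content = 480 − 2·28.8 = 422.4 px.
6 columns + 5 gutters: 6c + 5·24 = 422.4.
6c = 422.4 − 120 = 302.4, so c = 50.4 px.

50.4 px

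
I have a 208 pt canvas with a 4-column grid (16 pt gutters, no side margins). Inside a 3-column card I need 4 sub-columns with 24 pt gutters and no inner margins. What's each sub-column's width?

20 pt

Subtracting 3 gutters of 16 leaves 160 for 4 columns, so c = 40 pt.
3 columns plus 2 gutters: 120 + 32 = 152 pt.
152 − 3·24 = 80; ÷4 gives d = 20 pt.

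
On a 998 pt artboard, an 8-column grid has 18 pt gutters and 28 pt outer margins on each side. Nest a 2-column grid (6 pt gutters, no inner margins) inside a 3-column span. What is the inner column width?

Take off 56 pt of margins, leaving 942 pt.
942 − 7·18 = 816; ÷8 gives c = 102 pt.
3 columns plus 2 gutters: 306 + 36 = 342 pt.
2 columns + 1 gutter: 2d + 1·6 = 342.
2d = 342 − 6 = 336, so d = 168 pt.

168 pt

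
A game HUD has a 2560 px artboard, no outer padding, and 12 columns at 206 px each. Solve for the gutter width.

12·206 + 11g = 2560 → 11g = 88 → g = 8 px.

8 px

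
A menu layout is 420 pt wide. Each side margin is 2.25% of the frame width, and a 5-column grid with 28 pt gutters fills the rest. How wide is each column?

420 × (1 − 2·2.25%) = 420 × 95.5% = 401.1 pt for the columns.
Subtracting 4 gutters of 28 leaves 289.1 for 5 columns, so c = 57.82 pt.

57.82 pt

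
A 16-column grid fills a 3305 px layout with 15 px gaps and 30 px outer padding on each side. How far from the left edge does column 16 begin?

3086.25 px

Inside the margins: 3305 − 60 = 3245 px.
Subtracting 15 gaps of 15 leaves 3020 for 16 columns, so c = 188.75 px.
Column 16 starts at margin + 15·(column + gutter) = 30 + 15·203.75 = 3086.25 px.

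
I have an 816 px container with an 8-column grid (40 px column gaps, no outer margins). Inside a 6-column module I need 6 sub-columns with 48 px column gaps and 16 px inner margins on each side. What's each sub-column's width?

816 − 7·40 = 536; ÷8 gives c = 67 px.
6 columns plus 5 column gaps: 402 + 200 = 602 px.
Inner content = 602 − 2·16 = 570 px.
6 columns + 5 column gaps: 6d + 5·48 = 570.
6d = 570 − 240 = 330, so d = 55 px.

55 px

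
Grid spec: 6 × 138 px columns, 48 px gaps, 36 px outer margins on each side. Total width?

1140 px

Total width: 2·36 + 6·138 + 5·48 = 1140 px.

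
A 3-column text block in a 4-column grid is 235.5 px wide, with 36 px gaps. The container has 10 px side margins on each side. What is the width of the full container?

3 columns + 2 gaps: 3c + 2·36 = 235.5.
3c = 235.5 − 72 = 163.5, so c = 54.5 px.
Total width: 2·10 + 4·54.5 + 3·36 = 346 px.

346 px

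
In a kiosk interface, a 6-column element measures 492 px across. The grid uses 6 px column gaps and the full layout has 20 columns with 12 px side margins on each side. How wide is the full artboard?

1678 px

492 − 5·6 = 462; ÷6 gives c = 77 px.
Total width: 2·12 + 20·77 + 19·6 = 1678 px.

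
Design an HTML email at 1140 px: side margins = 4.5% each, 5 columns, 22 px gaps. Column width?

1140 × (1 − 2·4.5%) = 1140 × 91% = 1037.4 px for the columns.
5 columns + 4 gaps: 5c + 4·22 = 1037.4.
5c = 1037.4 − 88 = 949.4, so c = 189.88 px.

189.88 px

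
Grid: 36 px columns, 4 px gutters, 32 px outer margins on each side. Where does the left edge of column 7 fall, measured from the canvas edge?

272 px

Before column 7: the margin + 6 columns + 6 gutters.
Offset = 32 + 6·(36 + 4) = 32 + 240 = 272 px.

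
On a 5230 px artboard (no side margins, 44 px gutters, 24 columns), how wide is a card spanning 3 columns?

24 columns + 23 gutters: 24c + 23·44 = 5230.
24c = 5230 − 1012 = 4218, so c = 175.75 px.
Span of 3: 3·175.75 + 2·44 = 527.25 + 88 = 615.25 px.

615.25 px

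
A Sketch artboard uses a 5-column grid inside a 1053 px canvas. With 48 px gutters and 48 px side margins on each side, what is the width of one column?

153 px

Take off 96 px of margins, leaving 957 px.
957 − 4·48 = 765; ÷5 gives c = 153 px.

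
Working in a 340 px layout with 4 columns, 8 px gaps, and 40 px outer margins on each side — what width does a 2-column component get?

Take off 80 px of margins, leaving 260 px.
Subtracting 3 gaps of 8 leaves 236 for 4 columns, so c = 59 px.
2-column span = 2·59 + 1·8 = 126 px.

126 px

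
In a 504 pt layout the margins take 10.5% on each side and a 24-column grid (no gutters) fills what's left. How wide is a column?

16.59 pt

504 × (1 − 2·10.5%) = 504 × 79% = 398.16 pt for the columns.
With no gutters, each column is 398.16/24 = 16.59 pt.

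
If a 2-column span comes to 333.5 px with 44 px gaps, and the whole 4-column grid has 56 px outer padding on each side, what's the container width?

823 px

2c + 1·44 = 333.5 → 2c = 289.5 → c = 144.75 px.
Container = 2·56 + 4·144.75 + 3·44 = 112 + 579 + 132 = 823 px.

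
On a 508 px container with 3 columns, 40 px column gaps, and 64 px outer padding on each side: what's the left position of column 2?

Inside the margins: 508 − 128 = 380 px.
380 − 2·40 = 300; ÷3 gives c = 100 px.
Column 2 starts at margin + 1·(column + gutter) = 64 + 1·140 = 204 px.

204 px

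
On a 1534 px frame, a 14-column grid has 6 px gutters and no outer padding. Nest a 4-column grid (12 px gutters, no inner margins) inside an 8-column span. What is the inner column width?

209.5 px

Subtracting 13 gutters of 6 leaves 1456 for 14 columns, so c = 104 px.
Span of 8: 8·104 + 7·6 = 832 + 42 = 874 px.
Subtracting 3 gutters of 12 leaves 838 for 4 columns, so d = 209.5 px.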